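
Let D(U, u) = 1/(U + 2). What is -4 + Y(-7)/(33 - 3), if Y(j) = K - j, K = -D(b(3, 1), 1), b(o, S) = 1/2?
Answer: -189/50 ≈ -3.7800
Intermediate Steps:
b(o, S) = ½
D(U, u) = 1/(2 + U)
K = -⅖ (K = -1/(2 + ½) = -1/5/2 = -1*⅖ = -⅖ ≈ -0.40000)
Y(j) = -⅖ - j
-4 + Y(-7)/(33 - 3) = -4 + (-⅖ - 1*(-7))/(33 - 3) = -4 + (-⅖ + 7)/30 = -4 + (1/30)*(33/5) = -4 + 11/50 = -189/50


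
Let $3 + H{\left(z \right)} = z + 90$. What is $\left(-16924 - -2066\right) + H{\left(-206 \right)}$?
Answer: $-14977$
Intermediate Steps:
$H{\left(z \right)} = 87 + z$ ($H{\left(z \right)} = -3 + \left(z + 90\right) = -3 + \left(90 + z\right) = 87 + z$)
$\left(-16924 - -2066\right) + H{\left(-206 \right)} = \left(-16924 - -2066\right) + \left(87 - 206\right) = \left(-16924 + 2066\right) - 119 = -14858 - 119 = -14977$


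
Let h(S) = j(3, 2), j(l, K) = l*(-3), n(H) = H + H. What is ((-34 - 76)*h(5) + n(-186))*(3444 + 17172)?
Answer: 12740688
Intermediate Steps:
n(H) = 2*H
j(l, K) = -3*l
h(S) = -9 (h(S) = -3*3 = -9)
((-34 - 76)*h(5) + n(-186))*(3444 + 17172) = ((-34 - 76)*(-9) + 2*(-186))*(3444 + 17172) = (-110*(-9) - 372)*20616 = (990 - 372)*20616 = 618*20616 = 12740688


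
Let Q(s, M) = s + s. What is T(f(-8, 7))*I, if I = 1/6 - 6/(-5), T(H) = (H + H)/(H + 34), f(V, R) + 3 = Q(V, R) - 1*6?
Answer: -205/27 ≈ -7.5926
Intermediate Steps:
Q(s, M) = 2*s
f(V, R) = -9 + 2*V (f(V, R) = -3 + (2*V - 1*6) = -3 + (2*V - 6) = -3 + (-6 + 2*V) = -9 + 2*V)
T(H) = 2*H/(34 + H) (T(H) = (2*H)/(34 + H) = 2*H/(34 + H))
I = 41/30 (I = 1*(⅙) - 6*(-⅕) = ⅙ + 6/5 = 41/30 ≈ 1.3667)
T(f(-8, 7))*I = (2*(-9 + 2*(-8))/(34 + (-9 + 2*(-8))))*(41/30) = (2*(-9 - 16)/(34 + (-9 - 16)))*(41/30) = (2*(-25)/(34 - 25))*(41/30) = (2*(-25)/9)*(41/30) = (2*(-25)*(⅑))*(41/30) = -50/9*41/30 = -205/27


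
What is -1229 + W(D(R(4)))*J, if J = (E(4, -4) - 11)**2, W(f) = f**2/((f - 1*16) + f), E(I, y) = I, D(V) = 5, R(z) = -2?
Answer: -8599/6 ≈ -1433.2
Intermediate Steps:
W(f) = f**2/(-16 + 2*f) (W(f) = f**2/((f - 16) + f) = f**2/((-16 + f) + f) = f**2/(-16 + 2*f))
J = 49 (J = (4 - 11)**2 = (-7)**2 = 49)
-1229 + W(D(R(4)))*J = -1229 + ((1/2)*5**2/(-8 + 5))*49 = -1229 + ((1/2)*25/(-3))*49 = -1229 + ((1/2)*25*(-1/3))*49 = -1229 - 25/6*49 = -1229 - 1225/6 = -8599/6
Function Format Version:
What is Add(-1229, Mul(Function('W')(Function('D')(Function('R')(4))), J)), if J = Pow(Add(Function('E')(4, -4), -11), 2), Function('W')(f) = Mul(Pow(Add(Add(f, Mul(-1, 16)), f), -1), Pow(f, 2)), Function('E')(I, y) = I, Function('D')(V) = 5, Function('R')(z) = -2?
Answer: Rational(-8599, 6) ≈ -1433.2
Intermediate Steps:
Function('W')(f) = Mul(Pow(f, 2), Pow(Add(-16, Mul(2, f)), -1)) (Function('W')(f) = Mul(Pow(Add(Add(f, -16), f), -1), Pow(f, 2)) = Mul(Pow(Add(Add(-16, f), f), -1), Pow(f, 2)) = Mul(Pow(Add(-16, Mul(2, f)), -1), Pow(f, 2)) = Mul(Pow(f, 2), Pow(Add(-16, Mul(2, f)), -1)))
J = 49 (J = Pow(Add(4, -11), 2) = Pow(-7, 2) = 49)
Add(-1229, Mul(Function('W')(Function('D')(Function('R')(4))), J)) = Add(-1229, Mul(Mul(Rational(1, 2), Pow(5, 2), Pow(Add(-8, 5), -1)), 49)) = Add(-1229, Mul(Mul(Rational(1, 2), 25, Pow(-3, -1)), 49)) = Add(-1229, Mul(Mul(Rational(1, 2), 25, Rational(-1, 3)), 49)) = Add(-1229, Mul(Rational(-25, 6), 49)) = Add(-1229, Rational(-1225, 6)) = Rational(-8599, 6)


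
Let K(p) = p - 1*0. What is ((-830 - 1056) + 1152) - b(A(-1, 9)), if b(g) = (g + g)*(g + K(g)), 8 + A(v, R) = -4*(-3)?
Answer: -798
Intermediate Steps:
A(v, R) = 4 (A(v, R) = -8 - 4*(-3) = -8 + 12 = 4)
K(p) = p (K(p) = p + 0 = p)
b(g) = 4*g**2 (b(g) = (g + g)*(g + g) = (2*g)*(2*g) = 4*g**2)
((-830 - 1056) + 1152) - b(A(-1, 9)) = ((-830 - 1056) + 1152) - 4*4**2 = (-1886 + 1152) - 4*16 = -734 - 1*64 = -734 - 64 = -798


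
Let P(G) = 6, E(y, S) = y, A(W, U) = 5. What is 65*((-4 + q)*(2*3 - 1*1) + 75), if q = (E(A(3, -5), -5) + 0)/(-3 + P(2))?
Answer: 12350/3 ≈ 4116.7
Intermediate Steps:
q = 5/3 (q = (5 + 0)/(-3 + 6) = 5/3 ≈ 1.6667)
65*((-4 + q)*(2*3 - 1*1) + 75) = 65*((-4 + 5/3)*(2*3 - 1*1) + 75) = 65*(-7*(6 - 1)/3 + 75) = 65*(-7/3*5 + 75) = 65*(-35/3 + 75) = 65*(190/3) = 12350/3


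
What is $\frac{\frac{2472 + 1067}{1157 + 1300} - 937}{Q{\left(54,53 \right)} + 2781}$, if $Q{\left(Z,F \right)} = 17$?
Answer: $- \frac{1149335}{3437343} \approx -0.33437$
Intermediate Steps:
$\frac{\frac{2472 + 1067}{1157 + 1300} - 937}{Q{\left(54,53 \right)} + 2781} = \frac{\frac{2472 + 1067}{1157 + 1300} - 937}{17 + 2781} = \frac{\frac{3539}{2457} - 937}{2798} = \left(3539 \cdot \frac{1}{2457} - 937\right) \frac{1}{2798} = \left(\frac{3539}{2457} - 937\right) \frac{1}{2798} = \left(- \frac{2298670}{2457}\right) \frac{1}{2798} = - \frac{1149335}{3437343}$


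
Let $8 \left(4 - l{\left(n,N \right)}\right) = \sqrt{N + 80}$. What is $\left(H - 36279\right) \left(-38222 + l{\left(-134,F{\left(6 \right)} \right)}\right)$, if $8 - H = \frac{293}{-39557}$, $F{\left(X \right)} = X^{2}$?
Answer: $\frac{54834103072572}{39557} + \frac{717385827 \sqrt{29}}{79114} \approx 1.3863 \cdot 10^{9}$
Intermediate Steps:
$l{\left(n,N \right)} = 4 - \frac{\sqrt{80 + N}}{8}$ ($l{\left(n,N \right)} = 4 - \frac{\sqrt{N + 80}}{8} = 4 - \frac{\sqrt{80 + N}}{8}$)
$H = \frac{316749}{39557}$ ($H = 8 - \frac{293}{-39557} = 8 - 293 \left(- \frac{1}{39557}\right) = 8 - - \frac{293}{39557} = 8 + \frac{293}{39557} = \frac{316749}{39557} \approx 8.0074$)
$\left(H - 36279\right) \left(-38222 + l{\left(-134,F{\left(6 \right)} \right)}\right) = \left(\frac{316749}{39557} - 36279\right) \left(-38222 + \left(4 - \frac{\sqrt{80 + 6^{2}}}{8}\right)\right) = - \frac{1434771654 \left(-38222 + \left(4 - \frac{\sqrt{80 + 36}}{8}\right)\right)}{39557} = - \frac{1434771654 \left(-38222 + \left(4 - \frac{\sqrt{116}}{8}\right)\right)}{39557} = - \frac{1434771654 \left(-38222 + \left(4 - \frac{2 \sqrt{29}}{8}\right)\right)}{39557} = - \frac{1434771654 \left(-38222 + \left(4 - \frac{\sqrt{29}}{4}\right)\right)}{39557} = - \frac{1434771654 \left(-38218 - \frac{\sqrt{29}}{4}\right)}{39557} = \frac{54834103072572}{39557} + \frac{717385827 \sqrt{29}}{79114}$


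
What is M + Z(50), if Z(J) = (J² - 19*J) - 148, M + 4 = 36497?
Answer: 37895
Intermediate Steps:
M = 36493 (M = -4 + 36497 = 36493)
Z(J) = -148 + J² - 19*J
M + Z(50) = 36493 + (-148 + 50² - 19*50) = 36493 + (-148 + 2500 - 950) = 36493 + 1402 = 37895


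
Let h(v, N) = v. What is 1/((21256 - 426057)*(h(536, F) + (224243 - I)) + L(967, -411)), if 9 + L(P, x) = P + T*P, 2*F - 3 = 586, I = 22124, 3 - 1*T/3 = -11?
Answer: -1/82034905083 ≈ -1.2190e-11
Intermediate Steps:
T = 42 (T = 9 - 3*(-11) = 9 + 33 = 42)
F = 589/2 (F = 3/2 + (½)*586 = 3/2 + 293 = 589/2 ≈ 294.50)
L(P, x) = -9 + 43*P (L(P, x) = -9 + (P + 42*P) = -9 + 43*P)
1/((21256 - 426057)*(h(536, F) + (224243 - I)) + L(967, -411)) = 1/((21256 - 426057)*(536 + (224243 - 1*22124)) + (-9 + 43*967)) = 1/(-404801*(536 + (224243 - 22124)) + (-9 + 41581)) = 1/(-404801*(536 + 202119) + 41572) = 1/(-404801*202655 + 41572) = 1/(-82034946655 + 41572) = 1/(-82034905083) = -1/82034905083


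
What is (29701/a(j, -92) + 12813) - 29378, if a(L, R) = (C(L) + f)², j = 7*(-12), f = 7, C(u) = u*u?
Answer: -118051578112/7126567 ≈ -16565.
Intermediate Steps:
C(u) = u²
j = -84
a(L, R) = (7 + L²)² (a(L, R) = (L² + 7)² = (7 + L²)²)
(29701/a(j, -92) + 12813) - 29378 = (29701/((7 + (-84)²)²) + 12813) - 29378 = (29701/((7 + 7056)²) + 12813) - 29378 = (29701/(7063²) + 12813) - 29378 = (29701/49885969 + 12813) - 29378 = (29701*(1/49885969) + 12813) - 29378 = (4243/7126567 + 12813) - 29378 = 91312707214/7126567 - 29378 = -118051578112/7126567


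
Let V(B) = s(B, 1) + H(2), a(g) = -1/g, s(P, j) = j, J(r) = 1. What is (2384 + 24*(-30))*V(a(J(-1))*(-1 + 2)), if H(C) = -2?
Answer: -1664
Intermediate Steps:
V(B) = -1 (V(B) = 1 - 2 = -1)
(2384 + 24*(-30))*V(a(J(-1))*(-1 + 2)) = (2384 + 24*(-30))*(-1) = (2384 - 720)*(-1) = 1664*(-1) = -1664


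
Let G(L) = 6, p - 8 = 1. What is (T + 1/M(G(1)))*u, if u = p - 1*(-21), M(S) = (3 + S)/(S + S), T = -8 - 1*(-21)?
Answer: 430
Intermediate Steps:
T = 13 (T = -8 + 21 = 13)
p = 9 (p = 8 + 1 = 9)
M(S) = (3 + S)/(2*S) (M(S) = (3 + S)/((2*S)) = (3 + S)*(1/(2*S)) = (3 + S)/(2*S))
u = 30 (u = 9 - 1*(-21) = 9 + 21 = 30)
(T + 1/M(G(1)))*u = (13 + 1/((½)*(3 + 6)/6))*30 = (13 + 1/((½)*(⅙)*9))*30 = (13 + 1/(¾))*30 = (13 + 4/3)*30 = (43/3)*30 = 430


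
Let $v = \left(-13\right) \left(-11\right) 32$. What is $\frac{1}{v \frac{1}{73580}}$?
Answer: $\frac{1415}{88} \approx 16.08$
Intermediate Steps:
$v = 4576$ ($v = 143 \cdot 32 = 4576$)
$\frac{1}{v \frac{1}{73580}} = \frac{1}{4576 \cdot \frac{1}{73580}} = \frac{1}{\frac{88}{1415}} = \frac{1415}{88}$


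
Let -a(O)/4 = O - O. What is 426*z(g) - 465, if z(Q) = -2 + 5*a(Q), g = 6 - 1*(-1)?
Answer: -1317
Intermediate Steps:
g = 7 (g = 6 + 1 = 7)
a(O) = 0 (a(O) = -4*(O - O) = -4*0 = 0)
z(Q) = -2 (z(Q) = -2 + 5*0 = -2 + 0 = -2)
426*z(g) - 465 = 426*(-2) - 465 = -852 - 465 = -1317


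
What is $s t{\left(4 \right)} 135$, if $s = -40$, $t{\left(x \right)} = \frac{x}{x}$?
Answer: $-5400$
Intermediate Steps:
$t{\left(x \right)} = 1$
$s t{\left(4 \right)} 135 = - 40 \cdot 1 \cdot 135 = \left(-40\right) 135 = -5400$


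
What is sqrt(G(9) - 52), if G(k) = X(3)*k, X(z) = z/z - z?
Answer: I*sqrt(70) ≈ 8.3666*I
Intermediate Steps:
X(z) = 1 - z
G(k) = -2*k (G(k) = (1 - 1*3)*k = (1 - 3)*k = -2*k)
sqrt(G(9) - 52) = sqrt(-2*9 - 52) = sqrt(-18 - 52) = sqrt(-70) = I*sqrt(70)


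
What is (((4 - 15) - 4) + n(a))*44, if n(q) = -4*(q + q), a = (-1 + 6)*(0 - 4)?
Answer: 6380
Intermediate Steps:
a = -20 (a = 5*(-4) = -20)
n(q) = -8*q
(((4 - 15) - 4) + n(a))*44 = (((4 - 15) - 4) - 8*(-20))*44 = ((-11 - 4) + 160)*44 = (-15 + 160)*44 = 145*44 = 6380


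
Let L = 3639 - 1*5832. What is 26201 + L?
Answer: 24008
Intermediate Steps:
L = -2193 (L = 3639 - 5832 = -2193)
26201 + L = 26201 - 2193 = 24008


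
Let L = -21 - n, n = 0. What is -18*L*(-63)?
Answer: -23814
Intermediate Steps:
L = -21 (L = -21 - 1*0 = -21 + 0 = -21)
-18*L*(-63) = -18*(-21)*(-63) = 378*(-63) = -23814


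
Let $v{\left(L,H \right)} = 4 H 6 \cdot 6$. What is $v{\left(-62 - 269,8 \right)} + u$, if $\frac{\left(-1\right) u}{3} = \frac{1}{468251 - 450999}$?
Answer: $\frac{19874301}{17252} \approx 1152.0$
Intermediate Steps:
$u = - \frac{3}{17252}$ ($u = - \frac{3}{468251 - 450999} = - \frac{3}{17252} \approx -0.00017389$)
$v{\left(L,H \right)} = 144 H$ ($v{\left(L,H \right)} = 24 H 6 = 144 H$)
$v{\left(-62 - 269,8 \right)} + u = 144 \cdot 8 - \frac{3}{17252} = 1152 - \frac{3}{17252} = \frac{19874301}{17252}$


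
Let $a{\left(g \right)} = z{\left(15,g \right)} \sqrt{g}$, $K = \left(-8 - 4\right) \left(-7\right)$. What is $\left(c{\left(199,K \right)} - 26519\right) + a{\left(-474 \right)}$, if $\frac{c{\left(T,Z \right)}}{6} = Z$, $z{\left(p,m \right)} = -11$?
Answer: $-26015 - 11 i \sqrt{474} \approx -26015.0 - 239.49 i$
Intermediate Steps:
$K = 84$ ($K = \left(-12\right) \left(-7\right) = 84$)
$c{\left(T,Z \right)} = 6 Z$
$a{\left(g \right)} = - 11 \sqrt{g}$
$\left(c{\left(199,K \right)} - 26519\right) + a{\left(-474 \right)} = \left(6 \cdot 84 - 26519\right) - 11 \sqrt{-474} = \left(504 - 26519\right) - 11 i \sqrt{474} = -26015 - 11 i \sqrt{474}$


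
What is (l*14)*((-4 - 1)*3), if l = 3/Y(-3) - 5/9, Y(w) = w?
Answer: 980/3 ≈ 326.67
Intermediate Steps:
l = -14/9 (l = 3/(-3) - 5/9 = 3*(-1/3) - 5*1/9 = -1 - 5/9 = -14/9 ≈ -1.5556)
(l*14)*((-4 - 1)*3) = (-14/9*14)*((-4 - 1)*3) = -(-980)*3/9 = -196/9*(-15) = 980/3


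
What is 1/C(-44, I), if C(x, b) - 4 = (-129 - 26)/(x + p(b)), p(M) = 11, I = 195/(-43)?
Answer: 33/287 ≈ 0.11498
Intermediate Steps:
I = -195/43 (I = 195*(-1/43) = -195/43 ≈ -4.5349)
C(x, b) = 4 - 155/(11 + x) (C(x, b) = 4 + (-129 - 26)/(x + 11) = 4 - 155/(11 + x))
1/C(-44, I) = 1/((-111 + 4*(-44))/(11 - 44)) = 1/((-111 - 176)/(-33)) = 1/(-1/33*(-287)) = 1/(287/33) = 33/287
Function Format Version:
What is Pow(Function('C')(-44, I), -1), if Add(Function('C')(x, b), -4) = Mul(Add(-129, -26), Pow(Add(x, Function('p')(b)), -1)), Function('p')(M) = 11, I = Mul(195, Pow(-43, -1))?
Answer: Rational(33, 287) ≈ 0.11498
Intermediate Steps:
I = Rational(-195, 43) (I = Mul(195, Rational(-1, 43)) = Rational(-195, 43) ≈ -4.5349)
Function('C')(x, b) = Add(4, Mul(-155, Pow(Add(11, x), -1))) (Function('C')(x, b) = Add(4, Mul(Add(-129, -26), Pow(Add(x, 11), -1))) = Add(4, Mul(-155, Pow(Add(11, x), -1))))
Pow(Function('C')(-44, I), -1) = Pow(Mul(Pow(Add(11, -44), -1), Add(-111, Mul(4, -44))), -1) = Pow(Mul(Pow(-33, -1), Add(-111, -176)), -1) = Pow(Mul(Rational(-1, 33), -287), -1) = Pow(Rational(287, 33), -1) = Rational(33, 287)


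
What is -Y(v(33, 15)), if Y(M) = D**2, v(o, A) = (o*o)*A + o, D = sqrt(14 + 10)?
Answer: -24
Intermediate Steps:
D = 2*sqrt(6) (D = sqrt(24) = 2*sqrt(6) ≈ 4.8990)
v(o, A) = o + A*o**2 (v(o, A) = o**2*A + o = A*o**2 + o = o + A*o**2)
Y(M) = 24 (Y(M) = (2*sqrt(6))**2 = 24)
-Y(v(33, 15)) = -1*24 = -24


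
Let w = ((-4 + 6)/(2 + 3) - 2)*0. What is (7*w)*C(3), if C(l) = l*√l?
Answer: 0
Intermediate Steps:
C(l) = l^(3/2)
w = 0 (w = (2/5 - 2)*0 = (2*(⅕) - 2)*0 = (⅖ - 2)*0 = -8/5*0 = 0)
(7*w)*C(3) = (7*0)*3^(3/2) = 0*(3*√3) = 0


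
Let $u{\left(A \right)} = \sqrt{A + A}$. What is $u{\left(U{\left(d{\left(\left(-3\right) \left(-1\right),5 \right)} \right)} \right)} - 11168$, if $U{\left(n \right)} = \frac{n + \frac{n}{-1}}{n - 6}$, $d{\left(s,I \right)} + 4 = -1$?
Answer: $-11168$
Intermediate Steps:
$d{\left(s,I \right)} = -5$ ($d{\left(s,I \right)} = -4 - 1 = -5$)
$U{\left(n \right)} = 0$ ($U{\left(n \right)} = \frac{n + n \left(-1\right)}{-6 + n} = \frac{n - n}{-6 + n} = \frac{0}{-6 + n} = 0$)
$u{\left(A \right)} = \sqrt{2} \sqrt{A}$ ($u{\left(A \right)} = \sqrt{2 A} = \sqrt{2} \sqrt{A}$)
$u{\left(U{\left(d{\left(\left(-3\right) \left(-1\right),5 \right)} \right)} \right)} - 11168 = \sqrt{2} \sqrt{0} - 11168 = \sqrt{2} \cdot 0 - 11168 = 0 - 11168 = -11168$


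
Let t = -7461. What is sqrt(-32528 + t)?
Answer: I*sqrt(39989) ≈ 199.97*I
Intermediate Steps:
sqrt(-32528 + t) = sqrt(-32528 - 7461) = sqrt(-39989) = I*sqrt(39989)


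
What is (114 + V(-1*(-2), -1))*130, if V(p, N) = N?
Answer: 14690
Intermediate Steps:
(114 + V(-1*(-2), -1))*130 = (114 - 1)*130 = 113*130 = 14690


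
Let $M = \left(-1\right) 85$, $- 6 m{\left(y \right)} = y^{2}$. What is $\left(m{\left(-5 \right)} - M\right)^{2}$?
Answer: $\frac{235225}{36} \approx 6534.0$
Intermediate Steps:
$m{\left(y \right)} = - \frac{y^{2}}{6}$
$M = -85$
$\left(m{\left(-5 \right)} - M\right)^{2} = \left(- \frac{\left(-5\right)^{2}}{6} - -85\right)^{2} = \left(\left(- \frac{1}{6}\right) 25 + 85\right)^{2} = \left(- \frac{25}{6} + 85\right)^{2} = \left(\frac{485}{6}\right)^{2} = \frac{235225}{36}$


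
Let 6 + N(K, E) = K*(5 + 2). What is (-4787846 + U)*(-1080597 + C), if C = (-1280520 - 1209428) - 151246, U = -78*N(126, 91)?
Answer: 18073664687634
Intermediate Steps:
N(K, E) = -6 + 7*K (N(K, E) = -6 + K*(5 + 2) = -6 + K*7 = -6 + 7*K)
U = -68328 (U = -78*(-6 + 7*126) = -78*(-6 + 882) = -78*876 = -68328)
C = -2641194 (C = -2489948 - 151246 = -2641194)
(-4787846 + U)*(-1080597 + C) = (-4787846 - 68328)*(-1080597 - 2641194) = -4856174*(-3721791) = 18073664687634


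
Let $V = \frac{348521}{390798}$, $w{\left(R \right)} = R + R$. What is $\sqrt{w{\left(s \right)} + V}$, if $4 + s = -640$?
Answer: $\frac{i \sqrt{21841235734866}}{130266} \approx 35.876 i$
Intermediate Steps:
$s = -644$ ($s = -4 - 640 = -644$)
$w{\left(R \right)} = 2 R$
$V = \frac{348521}{390798}$ ($V = 348521 \cdot \frac{1}{390798} = \frac{348521}{390798} \approx 0.89182$)
$\sqrt{w{\left(s \right)} + V} = \sqrt{2 \left(-644\right) + \frac{348521}{390798}} = \sqrt{-1288 + \frac{348521}{390798}} = \sqrt{- \frac{502999303}{390798}} = \frac{i \sqrt{21841235734866}}{130266}$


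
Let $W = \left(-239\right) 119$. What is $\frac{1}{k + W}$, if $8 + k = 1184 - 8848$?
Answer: $- \frac{1}{36113} \approx -2.7691 \cdot 10^{-5}$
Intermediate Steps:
$W = -28441$
$k = -7672$ ($k = -8 + \left(1184 - 8848\right) = -8 - 7664 = -7672$)
$\frac{1}{k + W} = \frac{1}{-7672 - 28441} = \frac{1}{-36113} = - \frac{1}{36113}$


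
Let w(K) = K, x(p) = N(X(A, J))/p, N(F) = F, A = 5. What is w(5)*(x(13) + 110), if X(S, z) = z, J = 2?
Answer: 7160/13 ≈ 550.77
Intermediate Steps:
x(p) = 2/p
w(5)*(x(13) + 110) = 5*(2/13 + 110) = 5*(1432/13) = 7160/13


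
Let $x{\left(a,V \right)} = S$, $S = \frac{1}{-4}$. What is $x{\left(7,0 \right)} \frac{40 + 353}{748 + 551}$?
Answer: $- \frac{131}{1732} \approx -0.075635$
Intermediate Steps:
$S = - \frac{1}{4} \approx -0.25$
$x{\left(a,V \right)} = - \frac{1}{4}$
$x{\left(7,0 \right)} \frac{40 + 353}{748 + 551} = - \frac{\left(40 + 353\right) \frac{1}{748 + 551}}{4} = - \frac{393 \cdot \frac{1}{1299}}{4} = \left(- \frac{1}{4}\right) \frac{131}{433} = - \frac{131}{1732}$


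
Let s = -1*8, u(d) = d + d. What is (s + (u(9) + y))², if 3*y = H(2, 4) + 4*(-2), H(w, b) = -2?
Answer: 400/9 ≈ 44.444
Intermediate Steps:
u(d) = 2*d
y = -10/3 (y = (-2 + 4*(-2))/3 = (-2 - 8)/3 = (⅓)*(-10) = -10/3 ≈ -3.3333)
s = -8
(s + (u(9) + y))² = (-8 + (2*9 - 10/3))² = (-8 + (18 - 10/3))² = (-8 + 44/3)² = (20/3)² = 400/9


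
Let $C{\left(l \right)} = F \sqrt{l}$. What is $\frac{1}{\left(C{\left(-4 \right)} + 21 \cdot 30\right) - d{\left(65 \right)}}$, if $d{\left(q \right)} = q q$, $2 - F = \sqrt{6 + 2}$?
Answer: $\frac{1}{-3595 + 4 i \left(1 - \sqrt{2}\right)} \approx -0.00027816 + 1.28 \cdot 10^{-7} i$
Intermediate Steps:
$F = 2 - 2 \sqrt{2}$ ($F = 2 - \sqrt{6 + 2} = 2 - \sqrt{8} = 2 - 2 \sqrt{2} \approx -0.82843$)
$d{\left(q \right)} = q^{2}$
$C{\left(l \right)} = \sqrt{l} \left(2 - 2 \sqrt{2}\right)$ ($C{\left(l \right)} = \left(2 - 2 \sqrt{2}\right) \sqrt{l} = \sqrt{l} \left(2 - 2 \sqrt{2}\right)$)
$\frac{1}{\left(C{\left(-4 \right)} + 21 \cdot 30\right) - d{\left(65 \right)}} = \frac{1}{\left(2 \sqrt{-4} \left(1 - \sqrt{2}\right) + 21 \cdot 30\right) - 65^{2}} = \frac{1}{\left(2 \cdot 2 i \left(1 - \sqrt{2}\right) + 630\right) - 4225} = \frac{1}{\left(4 i \left(1 - \sqrt{2}\right) + 630\right) - 4225} = \frac{1}{\left(630 + 4 i \left(1 - \sqrt{2}\right)\right) - 4225} = \frac{1}{-3595 + 4 i \left(1 - \sqrt{2}\right)}$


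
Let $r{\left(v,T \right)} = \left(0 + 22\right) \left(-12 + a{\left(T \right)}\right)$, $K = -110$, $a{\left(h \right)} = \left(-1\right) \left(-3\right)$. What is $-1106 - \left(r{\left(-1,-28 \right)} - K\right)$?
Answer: $-1018$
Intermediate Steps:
$a{\left(h \right)} = 3$
$r{\left(v,T \right)} = -198$ ($r{\left(v,T \right)} = \left(0 + 22\right) \left(-12 + 3\right) = 22 \left(-9\right) = -198$)
$-1106 - \left(r{\left(-1,-28 \right)} - K\right) = -1106 - \left(-198 - -110\right) = -1106 - \left(-198 + 110\right) = -1106 - -88 = -1106 + 88 = -1018$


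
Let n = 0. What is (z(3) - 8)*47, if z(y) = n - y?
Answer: -517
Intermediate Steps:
z(y) = -y (z(y) = 0 - y = -y)
(z(3) - 8)*47 = (-1*3 - 8)*47 = (-3 - 8)*47 = -11*47 = -517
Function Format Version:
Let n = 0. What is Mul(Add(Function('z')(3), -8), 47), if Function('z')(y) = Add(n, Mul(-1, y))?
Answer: -517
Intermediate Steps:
Function('z')(y) = Mul(-1, y) (Function('z')(y) = Add(0, Mul(-1, y)) = Mul(-1, y))
Mul(Add(Function('z')(3), -8), 47) = Mul(Add(Mul(-1, 3), -8), 47) = Mul(Add(-3, -8), 47) = Mul(-11, 47) = -517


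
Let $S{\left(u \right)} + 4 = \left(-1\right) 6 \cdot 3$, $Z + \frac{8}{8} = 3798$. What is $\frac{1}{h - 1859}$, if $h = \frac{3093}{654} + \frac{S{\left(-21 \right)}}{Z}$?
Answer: $- \frac{827746}{1534869903} \approx -0.00053929$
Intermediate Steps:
$Z = 3797$ ($Z = -1 + 3798 = 3797$)
$S{\left(u \right)} = -22$ ($S{\left(u \right)} = -4 + \left(-1\right) 6 \cdot 3 = -4 - 18 = -22$)
$h = \frac{3909911}{827746}$ ($h = \frac{3093}{654} - \frac{22}{3797} = 3093 \cdot \frac{1}{654} - \frac{22}{3797} = \frac{1031}{218} - \frac{22}{3797} = \frac{3909911}{827746} \approx 4.7236$)
$\frac{1}{h - 1859} = \frac{1}{\frac{3909911}{827746} - 1859} = \frac{1}{- \frac{1534869903}{827746}} = - \frac{827746}{1534869903}$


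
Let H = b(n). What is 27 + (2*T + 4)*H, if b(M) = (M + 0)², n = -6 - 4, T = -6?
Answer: -773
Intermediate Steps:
n = -10
b(M) = M²
H = 100 (H = (-10)² = 100)
27 + (2*T + 4)*H = 27 + (2*(-6) + 4)*100 = 27 + (-12 + 4)*100 = 27 - 8*100 = 27 - 800 = -773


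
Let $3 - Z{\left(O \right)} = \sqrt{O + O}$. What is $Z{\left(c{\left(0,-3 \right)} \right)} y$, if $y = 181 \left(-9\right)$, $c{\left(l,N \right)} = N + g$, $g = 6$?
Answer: $-4887 + 1629 \sqrt{6} \approx -896.78$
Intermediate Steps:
$c{\left(l,N \right)} = 6 + N$ ($c{\left(l,N \right)} = N + 6 = 6 + N$)
$Z{\left(O \right)} = 3 - \sqrt{2} \sqrt{O}$ ($Z{\left(O \right)} = 3 - \sqrt{O + O} = 3 - \sqrt{2 O} = 3 - \sqrt{2} \sqrt{O}$)
$y = -1629$
$Z{\left(c{\left(0,-3 \right)} \right)} y = \left(3 - \sqrt{2} \sqrt{6 - 3}\right) \left(-1629\right) = \left(3 - \sqrt{2} \sqrt{3}\right) \left(-1629\right) = \left(3 - \sqrt{6}\right) \left(-1629\right) = -4887 + 1629 \sqrt{6}$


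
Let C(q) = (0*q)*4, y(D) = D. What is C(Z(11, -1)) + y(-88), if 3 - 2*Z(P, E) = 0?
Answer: -88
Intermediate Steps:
Z(P, E) = 3/2 (Z(P, E) = 3/2 - ½*0 = 3/2 + 0 = 3/2)
C(q) = 0 (C(q) = 0*4 = 0)
C(Z(11, -1)) + y(-88) = 0 - 88 = -88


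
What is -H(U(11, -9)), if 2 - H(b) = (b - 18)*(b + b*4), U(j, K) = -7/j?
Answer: 6933/121 ≈ 57.298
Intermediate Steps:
H(b) = 2 - 5*b*(-18 + b) (H(b) = 2 - (b - 18)*(b + b*4) = 2 - (-18 + b)*(b + 4*b) = 2 - (-18 + b)*5*b = 2 - 5*b*(-18 + b))
-H(U(11, -9)) = -(2 - 5*(-7/11)² + 90*(-7/11)) = -(2 - 5*49/121 - 630/11) = -(2 - 245/121 - 630/11) = -1*(-6933/121) = 6933/121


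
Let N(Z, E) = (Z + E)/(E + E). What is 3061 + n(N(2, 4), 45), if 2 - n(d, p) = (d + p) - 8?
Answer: 12101/4 ≈ 3025.3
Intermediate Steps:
N(Z, E) = (E + Z)/(2*E) (N(Z, E) = (E + Z)/((2*E)) = (E + Z)*(1/(2*E)) = (E + Z)/(2*E))
n(d, p) = 10 - d - p (n(d, p) = 2 - ((d + p) - 8) = 2 - (-8 + d + p) = 2 + (8 - d - p) = 10 - d - p)
3061 + n(N(2, 4), 45) = 3061 + (10 - (4 + 2)/(2*4) - 1*45) = 3061 + (10 - 6/(2*4) - 45) = 3061 + (10 - 1*3/4 - 45) = 3061 + (10 - 3/4 - 45) = 3061 - 143/4 = 12101/4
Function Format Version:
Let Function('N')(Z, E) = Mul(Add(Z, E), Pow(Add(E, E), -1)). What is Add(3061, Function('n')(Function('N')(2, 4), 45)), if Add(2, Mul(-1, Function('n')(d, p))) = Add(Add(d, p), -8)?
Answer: Rational(12101, 4) ≈ 3025.3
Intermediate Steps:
Function('N')(Z, E) = Mul(Rational(1, 2), Pow(E, -1), Add(E, Z)) (Function('N')(Z, E) = Mul(Add(E, Z), Pow(Mul(2, E), -1)) = Mul(Add(E, Z), Mul(Rational(1, 2), Pow(E, -1))) = Mul(Rational(1, 2), Pow(E, -1), Add(E, Z)))
Function('n')(d, p) = Add(10, Mul(-1, d), Mul(-1, p)) (Function('n')(d, p) = Add(2, Mul(-1, Add(Add(d, p), -8))) = Add(2, Mul(-1, Add(-8, d, p))) = Add(2, Add(8, Mul(-1, d), Mul(-1, p))) = Add(10, Mul(-1, d), Mul(-1, p)))
Add(3061, Function('n')(Function('N')(2, 4), 45)) = Add(3061, Add(10, Mul(-1, Mul(Rational(1, 2), Pow(4, -1), Add(4, 2))), Mul(-1, 45))) = Add(3061, Add(10, Mul(-1, Mul(Rational(1, 2), Rational(1, 4), 6)), -45)) = Add(3061, Add(10, Mul(-1, Rational(3, 4)), -45)) = Add(3061, Add(10, Rational(-3, 4), -45)) = Add(3061, Rational(-143, 4)) = Rational(12101, 4)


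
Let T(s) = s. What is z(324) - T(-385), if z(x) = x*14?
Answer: 4921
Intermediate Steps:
z(x) = 14*x
z(324) - T(-385) = 14*324 - 1*(-385) = 4536 + 385 = 4921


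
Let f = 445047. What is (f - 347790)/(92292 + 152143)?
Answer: 97257/244435 ≈ 0.39788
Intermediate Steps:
(f - 347790)/(92292 + 152143) = (445047 - 347790)/(92292 + 152143) = 97257/244435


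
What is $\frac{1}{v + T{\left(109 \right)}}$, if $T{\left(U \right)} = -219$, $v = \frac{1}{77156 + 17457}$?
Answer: $- \frac{94613}{20720246} \approx -0.0045662$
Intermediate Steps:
$v = \frac{1}{94613} \approx 1.0569 \cdot 10^{-5}$
$\frac{1}{v + T{\left(109 \right)}} = \frac{1}{\frac{1}{94613} - 219} = \frac{1}{- \frac{20720246}{94613}} = - \frac{94613}{20720246}$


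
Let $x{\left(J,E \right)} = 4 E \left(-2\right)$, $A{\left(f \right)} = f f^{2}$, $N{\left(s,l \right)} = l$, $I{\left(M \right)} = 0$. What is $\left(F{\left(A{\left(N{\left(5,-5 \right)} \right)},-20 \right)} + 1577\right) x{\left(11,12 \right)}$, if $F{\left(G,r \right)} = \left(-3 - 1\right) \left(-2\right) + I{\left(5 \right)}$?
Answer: $-152160$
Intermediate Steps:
$A{\left(f \right)} = f^{3}$
$F{\left(G,r \right)} = 8$ ($F{\left(G,r \right)} = \left(-3 - 1\right) \left(-2\right) + 0 = \left(-4\right) \left(-2\right) + 0 = 8 + 0 = 8$)
$x{\left(J,E \right)} = - 8 E$
$\left(F{\left(A{\left(N{\left(5,-5 \right)} \right)},-20 \right)} + 1577\right) x{\left(11,12 \right)} = \left(8 + 1577\right) \left(\left(-8\right) 12\right) = 1585 \left(-96\right) = -152160$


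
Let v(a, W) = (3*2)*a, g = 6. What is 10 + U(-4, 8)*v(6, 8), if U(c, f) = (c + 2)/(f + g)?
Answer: 34/7 ≈ 4.8571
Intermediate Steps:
U(c, f) = (2 + c)/(6 + f) (U(c, f) = (c + 2)/(f + 6) = (2 + c)/(6 + f))
v(a, W) = 6*a
10 + U(-4, 8)*v(6, 8) = 10 + ((2 - 4)/(6 + 8))*(6*6) = 10 + (-2/14)*36 = 10 + ((1/14)*(-2))*36 = 10 - ⅐*36 = 10 - 36/7 = 34/7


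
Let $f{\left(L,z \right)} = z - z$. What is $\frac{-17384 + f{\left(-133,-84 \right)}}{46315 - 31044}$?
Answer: $- \frac{17384}{15271} \approx -1.1384$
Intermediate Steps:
$f{\left(L,z \right)} = 0$
$\frac{-17384 + f{\left(-133,-84 \right)}}{46315 - 31044} = \frac{-17384 + 0}{46315 - 31044} = - \frac{17384}{15271}$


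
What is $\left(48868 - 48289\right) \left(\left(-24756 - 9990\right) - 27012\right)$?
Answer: $-35757882$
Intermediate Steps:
$\left(48868 - 48289\right) \left(\left(-24756 - 9990\right) - 27012\right) = 579 \left(-34746 - 27012\right) = 579 \left(-61758\right) = -35757882$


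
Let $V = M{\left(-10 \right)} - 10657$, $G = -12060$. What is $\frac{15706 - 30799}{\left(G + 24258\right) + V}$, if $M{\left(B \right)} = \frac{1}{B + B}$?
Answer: $- \frac{100620}{10273} \approx -9.7946$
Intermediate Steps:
$M{\left(B \right)} = \frac{1}{2 B}$
$V = - \frac{213141}{20}$ ($V = \frac{1}{2 \left(-10\right)} - 10657 = \frac{1}{2} \left(- \frac{1}{10}\right) - 10657 = - \frac{1}{20} - 10657 = - \frac{213141}{20} \approx -10657.0$)
$\frac{15706 - 30799}{\left(G + 24258\right) + V} = \frac{15706 - 30799}{\left(-12060 + 24258\right) - \frac{213141}{20}} = - \frac{15093}{12198 - \frac{213141}{20}} = - \frac{15093}{\frac{30819}{20}} = \left(-15093\right) \frac{20}{30819} = - \frac{100620}{10273}$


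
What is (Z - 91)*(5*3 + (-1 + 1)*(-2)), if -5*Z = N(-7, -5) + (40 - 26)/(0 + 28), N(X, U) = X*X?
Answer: -3027/2 ≈ -1513.5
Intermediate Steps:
N(X, U) = X²
Z = -99/10 (Z = -((-7)² + (40 - 26)/(0 + 28))/5 = -(49 + 14/28)/5 = -(49 + 14*(1/28))/5 = -(49 + ½)/5 = -⅕*99/2 = -99/10 ≈ -9.9000)
(Z - 91)*(5*3 + (-1 + 1)*(-2)) = (-99/10 - 91)*(5*3 + (-1 + 1)*(-2)) = -1009*(15 + 0*(-2))/10 = -1009*(15 + 0)/10 = -1009/10*15 = -3027/2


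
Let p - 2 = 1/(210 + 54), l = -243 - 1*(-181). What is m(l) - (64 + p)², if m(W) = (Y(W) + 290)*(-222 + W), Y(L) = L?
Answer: -4816586017/69696 ≈ -69109.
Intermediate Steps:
l = -62 (l = -243 + 181 = -62)
p = 529/264 (p = 2 + 1/(210 + 54) = 2 + 1/264 = 529/264 ≈ 2.0038)
m(W) = (-222 + W)*(290 + W) (m(W) = (W + 290)*(-222 + W) = (290 + W)*(-222 + W) = (-222 + W)*(290 + W))
m(l) - (64 + p)² = (-64380 + (-62)² + 68*(-62)) - (64 + 529/264)² = (-64380 + 3844 - 4216) - (17425/264)² = -64752 - 1*303630625/69696 = -64752 - 303630625/69696 = -4816586017/69696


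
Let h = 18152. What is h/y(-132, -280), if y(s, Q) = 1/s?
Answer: -2396064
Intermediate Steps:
h/y(-132, -280) = 18152/(1/(-132)) = 18152/(-1/132) = 18152*(-132) = -2396064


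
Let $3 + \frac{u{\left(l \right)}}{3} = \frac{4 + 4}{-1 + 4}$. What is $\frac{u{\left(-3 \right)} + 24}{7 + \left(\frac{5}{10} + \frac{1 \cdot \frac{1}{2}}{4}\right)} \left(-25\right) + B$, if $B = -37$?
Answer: $- \frac{6857}{61} \approx -112.41$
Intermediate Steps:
$u{\left(l \right)} = -1$ ($u{\left(l \right)} = -9 + 3 \frac{4 + 4}{-1 + 4} = -9 + 3 \cdot \frac{8}{3} = -9 + 8 = -1$)
$\frac{u{\left(-3 \right)} + 24}{7 + \left(\frac{5}{10} + \frac{1 \cdot \frac{1}{2}}{4}\right)} \left(-25\right) + B = \frac{-1 + 24}{7 + \left(\frac{5}{10} + \frac{1 \cdot \frac{1}{2}}{4}\right)} \left(-25\right) - 37 = \frac{23}{7 + \left(5 \cdot \frac{1}{10} + 1 \cdot \frac{1}{2} \cdot \frac{1}{4}\right)} \left(-25\right) - 37 = \frac{23}{7 + \left(\frac{1}{2} + \frac{1}{2} \cdot \frac{1}{4}\right)} \left(-25\right) - 37 = \frac{23}{7 + \left(\frac{1}{2} + \frac{1}{8}\right)} \left(-25\right) - 37 = \frac{23}{7 + \frac{5}{8}} \left(-25\right) - 37 = \frac{23}{\frac{61}{8}} \left(-25\right) - 37 = 23 \cdot \frac{8}{61} \left(-25\right) - 37 = \frac{184}{61} \left(-25\right) - 37 = - \frac{4600}{61} - 37 = - \frac{6857}{61}$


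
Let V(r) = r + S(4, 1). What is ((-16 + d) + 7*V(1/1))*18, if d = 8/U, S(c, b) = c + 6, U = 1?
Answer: 1242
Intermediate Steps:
S(c, b) = 6 + c
V(r) = 10 + r (V(r) = r + (6 + 4) = r + 10 = 10 + r)
d = 8 (d = 8/1 = 8*1 = 8)
((-16 + d) + 7*V(1/1))*18 = ((-16 + 8) + 7*(10 + 1/1))*18 = (-8 + 7*(10 + 1))*18 = (-8 + 7*11)*18 = (-8 + 77)*18 = 69*18 = 1242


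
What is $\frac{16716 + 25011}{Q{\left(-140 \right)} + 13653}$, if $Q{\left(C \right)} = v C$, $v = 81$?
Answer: $\frac{13909}{771} \approx 18.04$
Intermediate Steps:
$Q{\left(C \right)} = 81 C$
$\frac{16716 + 25011}{Q{\left(-140 \right)} + 13653} = \frac{16716 + 25011}{81 \left(-140\right) + 13653} = \frac{41727}{-11340 + 13653} = \frac{41727}{2313} = 41727 \cdot \frac{1}{2313} = \frac{13909}{771}$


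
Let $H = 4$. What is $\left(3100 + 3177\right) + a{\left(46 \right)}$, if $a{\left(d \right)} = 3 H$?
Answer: $6289$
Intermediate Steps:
$a{\left(d \right)} = 12$ ($a{\left(d \right)} = 3 \cdot 4 = 12$)
$\left(3100 + 3177\right) + a{\left(46 \right)} = \left(3100 + 3177\right) + 12 = 6277 + 12 = 6289$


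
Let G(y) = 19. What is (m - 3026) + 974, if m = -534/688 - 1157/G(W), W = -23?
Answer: -13814953/6536 ≈ -2113.7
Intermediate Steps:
m = -403081/6536 (m = -534/688 - 1157/19 = -534*1/688 - 1157*1/19 = -267/344 - 1157/19 = -403081/6536 ≈ -61.671)
(m - 3026) + 974 = (-403081/6536 - 3026) + 974 = -20181017/6536 + 974 = -13814953/6536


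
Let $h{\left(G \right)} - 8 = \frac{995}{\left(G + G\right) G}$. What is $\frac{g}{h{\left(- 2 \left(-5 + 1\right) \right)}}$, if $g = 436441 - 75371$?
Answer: $\frac{46216960}{2019} \approx 22891.0$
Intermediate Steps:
$h{\left(G \right)} = 8 + \frac{995}{2 G^{2}}$ ($h{\left(G \right)} = 8 + \frac{995}{\left(G + G\right) G} = 8 + \frac{995}{2 G G} = 8 + \frac{995}{2 G^{2}}$)
$g = 361070$ ($g = 436441 - 75371 = 361070$)
$\frac{g}{h{\left(- 2 \left(-5 + 1\right) \right)}} = \frac{361070}{8 + \frac{995}{2 \cdot 4 \left(-5 + 1\right)^{2}}} = \frac{361070}{8 + \frac{995}{2 \cdot 64}} = \frac{361070}{8 + \frac{995}{2} \cdot \frac{1}{64}} = \frac{361070}{8 + \frac{995}{128}} = \frac{361070}{\frac{2019}{128}} = 361070 \cdot \frac{128}{2019} = \frac{46216960}{2019}$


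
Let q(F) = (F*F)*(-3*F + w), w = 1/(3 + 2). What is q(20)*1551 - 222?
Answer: -37100142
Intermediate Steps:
w = ⅕ (w = 1/5 = ⅕ ≈ 0.20000)
q(F) = F²*(⅕ - 3*F) (q(F) = (F*F)*(-3*F + ⅕) = F²*(⅕ - 3*F))
q(20)*1551 - 222 = ((⅕)*20²*(1 - 15*20))*1551 - 222 = ((⅕)*400*(1 - 300))*1551 - 222 = ((⅕)*400*(-299))*1551 - 222 = -23920*1551 - 222 = -37099920 - 222 = -37100142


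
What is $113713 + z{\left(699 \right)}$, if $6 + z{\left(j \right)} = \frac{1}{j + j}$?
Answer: $\frac{158962387}{1398} \approx 1.1371 \cdot 10^{5}$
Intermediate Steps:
$z{\left(j \right)} = -6 + \frac{1}{2 j}$ ($z{\left(j \right)} = -6 + \frac{1}{j + j} = -6 + \frac{1}{2 j}$)
$113713 + z{\left(699 \right)} = 113713 - \left(6 - \frac{1}{2 \cdot 699}\right) = 113713 + \left(-6 + \frac{1}{2} \cdot \frac{1}{699}\right) = 113713 + \left(-6 + \frac{1}{1398}\right) = 113713 - \frac{8387}{1398} = \frac{158962387}{1398}$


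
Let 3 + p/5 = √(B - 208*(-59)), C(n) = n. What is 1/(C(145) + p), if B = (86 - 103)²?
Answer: -26/59425 + √12561/59425 ≈ 0.0014485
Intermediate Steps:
B = 289 (B = (-17)² = 289)
p = -15 + 5*√12561 (p = -15 + 5*√(289 - 208*(-59)) = -15 + 5*√(289 + 12272) = -15 + 5*√12561 ≈ 545.38)
1/(C(145) + p) = 1/(145 + (-15 + 5*√12561)) = 1/(130 + 5*√12561)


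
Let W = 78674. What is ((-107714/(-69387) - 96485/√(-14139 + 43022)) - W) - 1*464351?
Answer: -37678767961/69387 - 96485*√28883/28883 ≈ -5.4359e+5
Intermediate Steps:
((-107714/(-69387) - 96485/√(-14139 + 43022)) - W) - 1*464351 = ((-107714/(-69387) - 96485/√(-14139 + 43022)) - 1*78674) - 1*464351 = ((-107714*(-1/69387) - 96485*√28883/28883) - 78674) - 464351 = ((107714/69387 - 96485*√28883/28883) - 78674) - 464351 = (-5458845124/69387 - 96485*√28883/28883) - 464351 = -37678767961/69387 - 96485*√28883/28883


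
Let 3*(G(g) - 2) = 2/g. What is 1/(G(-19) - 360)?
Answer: -57/20408 ≈ -0.0027930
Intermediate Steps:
G(g) = 2 + 2/(3*g) (G(g) = 2 + (2/g)/3 = 2 + 2/(3*g))
1/(G(-19) - 360) = 1/((2 + (⅔)/(-19)) - 360) = 1/((2 + (⅔)*(-1/19)) - 360) = 1/((2 - 2/57) - 360) = 1/(112/57 - 360) = 1/(-20408/57) = -57/20408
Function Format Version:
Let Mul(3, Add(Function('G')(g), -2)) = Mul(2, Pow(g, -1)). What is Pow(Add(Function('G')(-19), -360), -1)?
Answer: Rational(-57, 20408) ≈ -0.0027930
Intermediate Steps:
Function('G')(g) = Add(2, Mul(Rational(2, 3), Pow(g, -1))) (Function('G')(g) = Add(2, Mul(Rational(1, 3), Mul(2, Pow(g, -1)))) = Add(2, Mul(Rational(2, 3), Pow(g, -1))))
Pow(Add(Function('G')(-19), -360), -1) = Pow(Add(Add(2, Mul(Rational(2, 3), Pow(-19, -1))), -360), -1) = Pow(Add(Add(2, Mul(Rational(2, 3), Rational(-1, 19))), -360), -1) = Pow(Add(Add(2, Rational(-2, 57)), -360), -1) = Pow(Add(Rational(112, 57), -360), -1) = Pow(Rational(-20408, 57), -1) = Rational(-57, 20408)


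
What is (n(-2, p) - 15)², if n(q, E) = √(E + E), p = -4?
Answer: 217 - 60*I*√2 ≈ 217.0 - 84.853*I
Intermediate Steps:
n(q, E) = √2*√E (n(q, E) = √(2*E) = √2*√E)
(n(-2, p) - 15)² = (√2*√(-4) - 15)² = (√2*(2*I) - 15)² = (2*I*√2 - 15)² = (-15 + 2*I*√2)²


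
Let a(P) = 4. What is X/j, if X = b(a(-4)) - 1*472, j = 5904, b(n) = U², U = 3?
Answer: -463/5904 ≈ -0.078421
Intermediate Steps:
b(n) = 9 (b(n) = 3² = 9)
X = -463 (X = 9 - 1*472 = 9 - 472 = -463)
X/j = -463/5904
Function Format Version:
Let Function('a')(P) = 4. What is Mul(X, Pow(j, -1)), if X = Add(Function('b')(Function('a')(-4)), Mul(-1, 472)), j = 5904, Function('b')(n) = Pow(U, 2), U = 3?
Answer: Rational(-463, 5904) ≈ -0.078421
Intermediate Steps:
Function('b')(n) = 9 (Function('b')(n) = Pow(3, 2) = 9)
X = -463 (X = Add(9, Mul(-1, 472)) = Add(9, -472) = -463)
Mul(X, Pow(j, -1)) = Mul(-463, Pow(5904, -1)) = Mul(-463, Rational(1, 5904)) = Rational(-463, 5904)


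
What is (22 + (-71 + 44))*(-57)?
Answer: 285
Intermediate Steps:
(22 + (-71 + 44))*(-57) = (22 - 27)*(-57) = -5*(-57) = 285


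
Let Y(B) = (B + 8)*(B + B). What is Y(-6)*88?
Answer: -2112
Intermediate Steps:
Y(B) = 2*B*(8 + B) (Y(B) = (8 + B)*(2*B) = 2*B*(8 + B))
Y(-6)*88 = (2*(-6)*(8 - 6))*88 = (2*(-6)*2)*88 = -24*88 = -2112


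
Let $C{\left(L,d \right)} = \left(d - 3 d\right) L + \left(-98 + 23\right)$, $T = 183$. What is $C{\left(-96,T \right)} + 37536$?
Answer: $72597$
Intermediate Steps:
$C{\left(L,d \right)} = -75 - 2 L d$ ($C{\left(L,d \right)} = - 2 d L - 75 = - 2 L d - 75 = -75 - 2 L d$)
$C{\left(-96,T \right)} + 37536 = \left(-75 - \left(-192\right) 183\right) + 37536 = \left(-75 + 35136\right) + 37536 = 35061 + 37536 = 72597$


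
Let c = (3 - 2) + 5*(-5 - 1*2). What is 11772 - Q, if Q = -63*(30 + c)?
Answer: 11520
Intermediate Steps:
c = -34 (c = 1 + 5*(-5 - 2) = 1 + 5*(-7) = 1 - 35 = -34)
Q = 252 (Q = -63*(30 - 34) = -63*(-4) = 252)
11772 - Q = 11772 - 1*252 = 11772 - 252 = 11520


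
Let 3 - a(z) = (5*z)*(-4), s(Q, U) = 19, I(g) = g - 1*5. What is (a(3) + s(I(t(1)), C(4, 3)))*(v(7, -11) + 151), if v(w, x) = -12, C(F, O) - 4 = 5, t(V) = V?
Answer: 11398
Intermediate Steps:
C(F, O) = 9 (C(F, O) = 4 + 5 = 9)
I(g) = -5 + g (I(g) = g - 5 = -5 + g)
a(z) = 3 + 20*z (a(z) = 3 - 5*z*(-4) = 3 - (-20)*z = 3 + 20*z)
(a(3) + s(I(t(1)), C(4, 3)))*(v(7, -11) + 151) = ((3 + 20*3) + 19)*(-12 + 151) = ((3 + 60) + 19)*139 = (63 + 19)*139 = 82*139 = 11398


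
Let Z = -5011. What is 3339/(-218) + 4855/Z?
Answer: -17790119/1092398 ≈ -16.285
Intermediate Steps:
3339/(-218) + 4855/Z = 3339/(-218) + 4855/(-5011) = 3339*(-1/218) + 4855*(-1/5011) = -3339/218 - 4855/5011 = -17790119/1092398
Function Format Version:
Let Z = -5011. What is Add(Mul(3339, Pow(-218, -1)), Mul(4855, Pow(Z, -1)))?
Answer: Rational(-17790119, 1092398) ≈ -16.285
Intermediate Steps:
Add(Mul(3339, Pow(-218, -1)), Mul(4855, Pow(Z, -1))) = Add(Mul(3339, Pow(-218, -1)), Mul(4855, Pow(-5011, -1))) = Add(Mul(3339, Rational(-1, 218)), Mul(4855, Rational(-1, 5011))) = Add(Rational(-3339, 218), Rational(-4855, 5011)) = Rational(-17790119, 1092398)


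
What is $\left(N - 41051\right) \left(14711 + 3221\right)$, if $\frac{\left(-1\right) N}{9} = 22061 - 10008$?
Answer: $-2681336096$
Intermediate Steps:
$N = -108477$ ($N = - 9 \left(22061 - 10008\right) = \left(-9\right) 12053 = -108477$)
$\left(N - 41051\right) \left(14711 + 3221\right) = \left(-108477 - 41051\right) \left(14711 + 3221\right) = \left(-149528\right) 17932 = -2681336096$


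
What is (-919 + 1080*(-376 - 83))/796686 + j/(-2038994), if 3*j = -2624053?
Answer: -2392387715/12306348287 ≈ -0.19440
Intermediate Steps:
j = -2624053/3 (j = (⅓)*(-2624053) = -2624053/3 ≈ -8.7468e+5)
(-919 + 1080*(-376 - 83))/796686 + j/(-2038994) = (-919 + 1080*(-376 - 83))/796686 - 2624053/3/(-2038994) = (-919 + 1080*(-459))*(1/796686) - 2624053/3*(-1/2038994) = (-919 - 495720)*(1/796686) + 2624053/6116982 = -496639*1/796686 + 2624053/6116982 = -45149/72426 + 2624053/6116982 = -2392387715/12306348287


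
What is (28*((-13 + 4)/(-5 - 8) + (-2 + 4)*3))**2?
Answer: 5934096/169 ≈ 35113.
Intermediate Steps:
(28*((-13 + 4)/(-5 - 8) + (-2 + 4)*3))**2 = (28*(-9/(-13) + 2*3))**2 = (28*(-9*(-1/13) + 6))**2 = (28*(9/13 + 6))**2 = (28*(87/13))**2 = (2436/13)**2 = 5934096/169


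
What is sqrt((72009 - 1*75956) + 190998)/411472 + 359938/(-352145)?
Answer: -359938/352145 + sqrt(187051)/411472 ≈ -1.0211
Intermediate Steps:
sqrt((72009 - 1*75956) + 190998)/411472 + 359938/(-352145) = sqrt((72009 - 75956) + 190998)*(1/411472) + 359938*(-1/352145) = sqrt(-3947 + 190998)*(1/411472) - 359938/352145 = sqrt(187051)*(1/411472) - 359938/352145 = sqrt(187051)/411472 - 359938/352145 = -359938/352145 + sqrt(187051)/411472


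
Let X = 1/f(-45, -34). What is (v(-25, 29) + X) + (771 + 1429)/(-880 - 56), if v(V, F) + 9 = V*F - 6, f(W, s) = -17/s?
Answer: -86621/117 ≈ -740.35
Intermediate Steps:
v(V, F) = -15 + F*V (v(V, F) = -9 + (V*F - 6) = -9 + (F*V - 6) = -9 + (-6 + F*V) = -15 + F*V)
X = 2 (X = 1/(-17/(-34)) = 1/(-17*(-1/34)) = 1/(½) = 2)
(v(-25, 29) + X) + (771 + 1429)/(-880 - 56) = ((-15 + 29*(-25)) + 2) + (771 + 1429)/(-880 - 56) = ((-15 - 725) + 2) + 2200/(-936) = (-740 + 2) + 2200*(-1/936) = -738 - 275/117 = -86621/117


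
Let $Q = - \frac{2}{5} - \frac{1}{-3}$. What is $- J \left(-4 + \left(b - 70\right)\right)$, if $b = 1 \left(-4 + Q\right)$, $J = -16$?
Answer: $- \frac{18736}{15} \approx -1249.1$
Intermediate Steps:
$Q = - \frac{1}{15}$ ($Q = \left(-2\right) \frac{1}{5} - - \frac{1}{3} = - \frac{2}{5} + \frac{1}{3} = - \frac{1}{15} \approx -0.066667$)
$b = - \frac{61}{15}$ ($b = 1 \left(-4 - \frac{1}{15}\right) = 1 \left(- \frac{61}{15}\right) = - \frac{61}{15} \approx -4.0667$)
$- J \left(-4 + \left(b - 70\right)\right) = \left(-1\right) \left(-16\right) \left(-4 - \frac{1111}{15}\right) = 16 \left(-4 - \frac{1111}{15}\right) = 16 \left(- \frac{1171}{15}\right) = - \frac{18736}{15}$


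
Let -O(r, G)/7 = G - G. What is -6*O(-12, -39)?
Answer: 0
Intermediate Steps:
O(r, G) = 0 (O(r, G) = -7*(G - G) = -7*0 = 0)
-6*O(-12, -39) = -6*0 = 0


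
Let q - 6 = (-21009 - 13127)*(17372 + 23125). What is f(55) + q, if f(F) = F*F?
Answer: -1382402561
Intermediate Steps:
f(F) = F**2
q = -1382405586 (q = 6 + (-21009 - 13127)*(17372 + 23125) = 6 - 34136*40497 = 6 - 1382405592 = -1382405586)
f(55) + q = 55**2 - 1382405586 = 3025 - 1382405586 = -1382402561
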